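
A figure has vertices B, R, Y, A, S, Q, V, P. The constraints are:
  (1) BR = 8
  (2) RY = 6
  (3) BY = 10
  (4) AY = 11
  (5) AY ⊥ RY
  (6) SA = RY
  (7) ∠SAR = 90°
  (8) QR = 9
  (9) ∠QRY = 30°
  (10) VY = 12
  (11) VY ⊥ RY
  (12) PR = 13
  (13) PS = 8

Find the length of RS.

From the given relations: SA = RY = 6.
Step 1: By the law of cosines on triangle RYA: RA² = 6² + 11² − 2·6·11·cos(90°) = 157, so RA = √157.
Step 2: By the law of cosines on triangle RAS: RS² = √157² + 6² − 2·√157·6·cos(90°) = 193, so RS = √193.

Therefore, the length of RS = √193.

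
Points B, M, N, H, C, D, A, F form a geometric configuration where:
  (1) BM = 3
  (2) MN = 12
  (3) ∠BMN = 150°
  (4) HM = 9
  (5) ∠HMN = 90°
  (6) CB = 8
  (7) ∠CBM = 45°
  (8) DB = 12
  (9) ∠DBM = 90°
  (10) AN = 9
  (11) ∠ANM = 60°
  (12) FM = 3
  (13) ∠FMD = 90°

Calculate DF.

Step 1: By the law of cosines on triangle DBM: DM² = 12² + 3² − 2·12·3·cos(90°) = 153, so DM = 3·√17.
Step 2: By the law of cosines on triangle DMF: DF² = (3·√17)² + 3² − 2·3·√17·3·cos(90°) = 162, so DF = 9·√2.

Therefore, the length of DF = 9·√2.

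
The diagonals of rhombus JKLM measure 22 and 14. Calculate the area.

Area = (22 * 14) / 2 = 308 / 2 = 154

154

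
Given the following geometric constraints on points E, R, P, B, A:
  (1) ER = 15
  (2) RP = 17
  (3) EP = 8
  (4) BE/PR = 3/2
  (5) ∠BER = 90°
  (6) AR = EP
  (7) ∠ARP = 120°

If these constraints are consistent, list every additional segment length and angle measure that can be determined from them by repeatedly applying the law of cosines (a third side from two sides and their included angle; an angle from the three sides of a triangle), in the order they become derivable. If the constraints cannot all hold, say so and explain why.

The constraints are consistent. Derivable facts, in order:
After 1 step:
- PA ≈ 22.11
- RB ≈ 29.58
- ∠EPR = 61.93°
- ∠ERP = 28.07°
- ∠PER = 90°
After 2 steps:
- ∠APR = 18.26°
- ∠BRE = 59.53°
- ∠EBR = 30.47°
- ∠PAR = 41.74°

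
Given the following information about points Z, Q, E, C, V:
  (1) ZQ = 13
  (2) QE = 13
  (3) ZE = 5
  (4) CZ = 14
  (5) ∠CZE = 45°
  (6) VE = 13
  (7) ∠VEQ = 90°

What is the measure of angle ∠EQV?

Step 1: By the law of cosines on triangle QEV: QV² = 13² + 13² − 2·13·13·cos(90°) = 338, so QV = 13·√2.
Step 2: By the inverse law of cosines on triangle EQV: cos(∠EQV) = (13² + (13·√2)² − 13²) / (2·13·13·√2) = 338/478 = 0.7071, so ∠EQV = 45°.

Therefore, the measure of angle ∠EQV = 45°.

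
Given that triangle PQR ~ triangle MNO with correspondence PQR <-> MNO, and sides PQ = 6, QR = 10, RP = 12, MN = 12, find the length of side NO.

Similar triangles have proportional sides. Setting up the proportion:
MN / PQ = NO / QR
12 / 6 = NO / 10
NO = 10 * 12 / 6 = 20.

20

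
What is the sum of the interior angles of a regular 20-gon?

The sum of interior angles of an n-sided polygon is (n - 2) * 180.
For n = 20: (20 - 2) * 180 = 18 * 180 = 3240 degrees.

3240 degrees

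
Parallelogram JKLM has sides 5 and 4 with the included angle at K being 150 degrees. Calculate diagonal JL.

The diagonal of a parallelogram can be found by treating two adjacent sides and the diagonal as a triangle.
Applying the law of cosines with sides 5, 4 and included angle 150°:
d^2 = 25 + 16 - 40*cos(150°) = 20*sqrt(3) + 41
d = sqrt(20*sqrt(3) + 41)

sqrt(20*sqrt(3) + 41)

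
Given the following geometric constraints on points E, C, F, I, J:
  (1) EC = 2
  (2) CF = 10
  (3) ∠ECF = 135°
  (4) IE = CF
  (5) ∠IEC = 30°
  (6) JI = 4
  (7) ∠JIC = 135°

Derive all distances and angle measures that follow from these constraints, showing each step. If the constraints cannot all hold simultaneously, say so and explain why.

The constraints are consistent.

From the given relations:
  IE = CF = 10

Step 1: From EC = 2, CF = 10, and ∠ECF = 135°, by the law of cosines:
  EF² = EC² + CF² - 2·EC·CF·cos(135°) = 4 + 100 + 28.28 = 132.3
  EF ≈ 11.5

Step 2: From CE = 2, EI = 10, and ∠CEI = 30°, by the law of cosines:
  CI² = CE² + EI² - 2·CE·EI·cos(30°) = 4 + 100 - 34.64 = 69.36
  CI ≈ 8.33

Step 3: From CI = 8.33, IJ = 4, and ∠CIJ = 135°, by the law of cosines:
  CJ² = CI² + IJ² - 2·CI·IJ·cos(135°) = 69.36 + 16 + 47.11 = 132.5
  CJ ≈ 11.51

Step 4: From EC = 2, EF = 11.5, CF = 10, by the inverse law of cosines:
  cos(∠CEF) = (EC² + EF² - CF²) / (2·EC·EF)
  ∠CEF = 37.94°

Step 5: From CE = 2, CI = 8.33, EI = 10, by the inverse law of cosines:
  cos(∠ECI) = (CE² + CI² - EI²) / (2·CE·CI)
  ∠ECI = 143.1°

Step 6: From FC = 10, FE = 11.5, CE = 2, by the inverse law of cosines:
  cos(∠CFE) = (FC² + FE² - CE²) / (2·FC·FE)
  ∠CFE = 7.06°

Step 7: From IC = 8.33, IE = 10, CE = 2, by the inverse law of cosines:
  cos(∠CIE) = (IC² + IE² - CE²) / (2·IC·IE)
  ∠CIE = 6.9°

Step 8: From CI = 8.33, CJ = 11.51, IJ = 4, by the inverse law of cosines:
  cos(∠ICJ) = (CI² + CJ² - IJ²) / (2·CI·CJ)
  ∠ICJ = 14.23°

Step 9: From JC = 11.51, JI = 4, CI = 8.33, by the inverse law of cosines:
  cos(∠CJI) = (JC² + JI² - CI²) / (2·JC·JI)
  ∠CJI = 30.77°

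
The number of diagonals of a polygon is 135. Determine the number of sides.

Using d = n(n - 3)/2, we solve 135 = n(n - 3)/2.
So n(n - 3) = 270.
Testing n = 18: 18 * 15 = 270 = 270. Correct.
The polygon has 18 sides.

18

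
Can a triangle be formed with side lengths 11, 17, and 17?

Yes.
The triangle inequality requires that the sum of any two sides exceeds the third.
Here 11 + 17 = 28 > 17, so the condition is met.

Yes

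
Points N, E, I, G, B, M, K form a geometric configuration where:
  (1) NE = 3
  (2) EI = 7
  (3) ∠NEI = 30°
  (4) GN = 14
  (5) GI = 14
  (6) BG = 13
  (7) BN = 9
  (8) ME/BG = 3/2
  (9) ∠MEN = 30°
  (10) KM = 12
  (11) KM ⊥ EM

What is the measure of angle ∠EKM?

From the given relations: ME = 3/2·BG = 3/2·13 ≈ 19.5.
Step 1: By the law of cosines on triangle KME: KE² = 12² + 19.5² − 2·12·19.5·cos(90°) = 524.25, so KE ≈ 22.9.
Step 2: By the inverse law of cosines on triangle EKM: cos(∠EKM) = (22.9² + 12² − 19.5²) / (2·22.9·12) = 288/549.52 = 0.5241, so ∠EKM = 58.39°.

Therefore, the measure of angle ∠EKM = 58.39°.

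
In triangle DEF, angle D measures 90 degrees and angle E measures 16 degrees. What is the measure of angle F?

angle F = 180 - 90 - 16 = 74 degrees.

74 degrees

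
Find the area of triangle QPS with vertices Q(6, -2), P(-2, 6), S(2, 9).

Using the Shoelace formula for a triangle:
Area = (1/2)|x0(y1 - y2) + x1(y2 - y0) + x2(y0 - y1)|
Area = (1/2)|6(6 - 9) + -2(9 - -2) + 2(-2 - 6)|
Area = (1/2)|-18 + -22 + -16|
Area = (1/2)|-56|
Area = (1/2)(56)
Area = 28

28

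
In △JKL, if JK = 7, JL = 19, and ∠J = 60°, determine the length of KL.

When two sides and the included angle are known, the law of cosines gives the third side.
c^2 = a^2 + b^2 - 2ab cos(C) generalizes the Pythagorean theorem to non-right triangles.
Here: KL^2 = 49 + 361 - 266*(1/2) = 277
KL = sqrt(277)

sqrt(277)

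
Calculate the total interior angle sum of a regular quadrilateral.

The sum of interior angles of an n-sided polygon is (n - 2) * 180.
For n = 4: (4 - 2) * 180 = 2 * 180 = 360 degrees.

360 degrees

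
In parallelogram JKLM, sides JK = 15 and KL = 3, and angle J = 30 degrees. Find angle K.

Opposite sides of a parallelogram are parallel, so consecutive angles form co-interior angles on a transversal.
Co-interior angles sum to 180°, giving angle K = 180 - 30 = 150 degrees.

150 degrees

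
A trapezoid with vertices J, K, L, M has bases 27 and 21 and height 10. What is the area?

A trapezoid's area equals the midsegment times the height.
The midsegment is (27 + 21) / 2 = 24.
Area = 24 * 10 = 240.

240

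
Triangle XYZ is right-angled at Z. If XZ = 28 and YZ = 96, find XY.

By the Pythagorean theorem: XY^2 = XZ^2 + YZ^2
XY^2 = 28^2 + 96^2 = 784 + 9216 = 10000
XY = sqrt(10000) = 100

100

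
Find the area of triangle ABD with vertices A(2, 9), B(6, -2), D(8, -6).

The Shoelace formula computes the area from vertex coordinates by summing cross products.
For vertices (2,9), (6,-2), (8,-6):
Signed sum = 2*-2 - 6*9 + 6*-6 - 8*-2 + 8*9 - 2*-6
= -58 + -20 + 84 = 6
Area = (1/2)|6| = 3.

3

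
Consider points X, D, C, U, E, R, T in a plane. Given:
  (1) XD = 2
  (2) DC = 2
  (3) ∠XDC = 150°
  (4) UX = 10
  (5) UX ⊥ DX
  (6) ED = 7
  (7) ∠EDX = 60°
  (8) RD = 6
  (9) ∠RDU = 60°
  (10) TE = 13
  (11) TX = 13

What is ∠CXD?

Step 1: By the law of cosines on triangle XDC: XC² = 2² + 2² − 2·2·2·cos(150°) = 14.93, so XC ≈ 3.86.
Step 2: By the inverse law of cosines on triangle CXD: cos(∠CXD) = (3.86² + 2² − 2²) / (2·3.86·2) = 14.93/15.45 = 0.9659, so ∠CXD = 15°.

Therefore, the measure of angle ∠CXD = 15°.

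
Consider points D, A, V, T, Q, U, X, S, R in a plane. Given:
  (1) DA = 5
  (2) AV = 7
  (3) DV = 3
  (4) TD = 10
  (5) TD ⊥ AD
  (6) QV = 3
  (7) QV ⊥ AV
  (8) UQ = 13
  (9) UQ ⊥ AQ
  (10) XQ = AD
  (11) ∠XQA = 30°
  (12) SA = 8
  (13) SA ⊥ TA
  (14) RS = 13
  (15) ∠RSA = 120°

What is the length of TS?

Step 1: By the law of cosines on triangle ADT: AT² = 5² + 10² − 2·5·10·cos(90°) = 125, so AT = 5·√5.
Step 2: By the law of cosines on triangle TAS: TS² = (5·√5)² + 8² − 2·5·√5·8·cos(90°) = 189, so TS = 3·√21.

Therefore, the length of TS = 3·√21.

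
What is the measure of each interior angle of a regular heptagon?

Each interior angle of a regular n-gon is (n - 2) * 180 / n.
For n = 7: (7 - 2) * 180 / 7 = 900/7 = 900/7 degrees.

900/7 degrees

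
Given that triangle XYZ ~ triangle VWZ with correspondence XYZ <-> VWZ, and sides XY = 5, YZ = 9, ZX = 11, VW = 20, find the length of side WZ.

k = 20/5 = 4. WZ = 4 * 9 = 36.

36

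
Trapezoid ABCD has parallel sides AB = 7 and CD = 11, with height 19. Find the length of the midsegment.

The midsegment of a trapezoid = (base1 + base2) / 2
midsegment = (7 + 11) / 2
midsegment = 18 / 2
midsegment = 9

9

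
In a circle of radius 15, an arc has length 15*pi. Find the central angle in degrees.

The full circumference is 2πr = 30*pi.
The arc is 15*pi / 30*pi = 1/2 of the full circle.
So the central angle = 1/2 × 360° = 180°.

180°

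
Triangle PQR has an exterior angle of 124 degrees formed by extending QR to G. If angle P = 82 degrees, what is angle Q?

The exterior angle theorem states that an exterior angle equals the sum of the two non-adjacent interior angles.
So 124 = 82 + angle Q, which gives angle Q = 124 - 82 = 42 degrees.

42 degrees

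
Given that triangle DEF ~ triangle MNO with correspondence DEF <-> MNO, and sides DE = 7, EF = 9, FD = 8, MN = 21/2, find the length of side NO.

Similar triangles have proportional sides. Setting up the proportion:
MN / DE = NO / EF
21/2 / 7 = NO / 9
NO = 9 * 21/2 / 7 = 27/2.

27/2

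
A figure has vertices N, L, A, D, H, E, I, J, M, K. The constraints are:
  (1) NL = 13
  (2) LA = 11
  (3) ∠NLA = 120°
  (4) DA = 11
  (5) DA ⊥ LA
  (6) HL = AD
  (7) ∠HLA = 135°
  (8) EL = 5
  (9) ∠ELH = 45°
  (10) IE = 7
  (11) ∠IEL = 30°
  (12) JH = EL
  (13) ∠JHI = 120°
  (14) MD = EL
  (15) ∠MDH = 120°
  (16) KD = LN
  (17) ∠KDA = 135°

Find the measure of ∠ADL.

Step 1: By the law of cosines on triangle DAL: DL² = 11² + 11² − 2·11·11·cos(90°) = 242, so DL = 11·√2.
Step 2: By the inverse law of cosines on triangle ADL: cos(∠ADL) = (11² + (11·√2)² − 11²) / (2·11·11·√2) = 242/342.24 = 0.7071, so ∠ADL = 45°.

Therefore, the measure of angle ∠ADL = 45°.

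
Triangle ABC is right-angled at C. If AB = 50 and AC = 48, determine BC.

BC = sqrt(50^2 - 48^2) = sqrt(196) = 14

14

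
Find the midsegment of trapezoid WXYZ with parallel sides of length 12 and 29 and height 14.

The midsegment of a trapezoid = (base1 + base2) / 2
midsegment = (12 + 29) / 2
midsegment = 41 / 2
midsegment = 41/2

41/2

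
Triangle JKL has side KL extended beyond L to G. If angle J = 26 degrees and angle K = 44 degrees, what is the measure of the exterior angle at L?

The interior angle at L is 180 - 26 - 44 = 110 degrees.
The exterior angle and interior angle at L are supplementary:
Exterior angle = 180 - 110 = 70 degrees.

70 degrees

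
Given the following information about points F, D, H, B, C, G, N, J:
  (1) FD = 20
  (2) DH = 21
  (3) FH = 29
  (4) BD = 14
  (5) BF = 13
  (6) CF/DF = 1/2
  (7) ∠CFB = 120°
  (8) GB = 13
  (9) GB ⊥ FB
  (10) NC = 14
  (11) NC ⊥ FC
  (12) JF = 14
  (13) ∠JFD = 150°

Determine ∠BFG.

Step 1: By the law of cosines on triangle FBG: FG² = 13² + 13² − 2·13·13·cos(90°) = 338, so FG = 13·√2.
Step 2: By the inverse law of cosines on triangle BFG: cos(∠BFG) = (13² + (13·√2)² − 13²) / (2·13·13·√2) = 338/478 = 0.7071, so ∠BFG = 45°.

Therefore, the measure of angle ∠BFG = 45°.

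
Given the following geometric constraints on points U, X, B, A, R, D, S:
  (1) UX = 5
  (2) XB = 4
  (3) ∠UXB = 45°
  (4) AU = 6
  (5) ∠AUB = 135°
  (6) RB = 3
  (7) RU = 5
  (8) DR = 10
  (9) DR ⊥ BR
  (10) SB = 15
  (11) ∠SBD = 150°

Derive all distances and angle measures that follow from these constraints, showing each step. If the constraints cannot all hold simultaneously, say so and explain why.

The constraints are consistent.

Step 1: From UX = 5, XB = 4, and ∠UXB = 45°, by the law of cosines:
  UB² = UX² + XB² - 2·UX·XB·cos(45°) = 25 + 16 - 28.28 = 12.72
  UB ≈ 3.57

Step 2: From BR = 3, RD = 10, and ∠BRD = 90°, by the law of cosines:
  BD² = BR² + RD² - 2·BR·RD·cos(90°) = 9 + 100 - 0 = 109
  BD = √109

Step 3: From BU = 3.57, UA = 6, and ∠BUA = 135°, by the law of cosines:
  BA² = BU² + UA² - 2·BU·UA·cos(135°) = 12.72 + 36 + 30.26 = 78.97
  BA ≈ 8.89

Step 4: From DB = √109, BS = 15, and ∠DBS = 150°, by the law of cosines:
  DS² = DB² + BS² - 2·DB·BS·cos(150°) = 109 + 225 + 271.2 = 605.2
  DS ≈ 24.6

Step 5: From UB = 3.57, UR = 5, BR = 3, by the inverse law of cosines:
  cos(∠BUR) = (UB² + UR² - BR²) / (2·UB·UR)
  ∠BUR = 36.36°

Step 6: From UB = 3.57, UX = 5, BX = 4, by the inverse law of cosines:
  cos(∠BUX) = (UB² + UX² - BX²) / (2·UB·UX)
  ∠BUX = 52.48°

Step 7: From BD = √109, BR = 3, DR = 10, by the inverse law of cosines:
  cos(∠DBR) = (BD² + BR² - DR²) / (2·BD·BR)
  ∠DBR = 73.3°

Step 8: From BR = 3, BU = 3.57, RU = 5, by the inverse law of cosines:
  cos(∠RBU) = (BR² + BU² - RU²) / (2·BR·BU)
  ∠RBU = 98.83°

Step 9: From BU = 3.57, BX = 4, UX = 5, by the inverse law of cosines:
  cos(∠UBX) = (BU² + BX² - UX²) / (2·BU·BX)
  ∠UBX = 82.52°

Step 10: From RB = 3, RU = 5, BU = 3.57, by the inverse law of cosines:
  cos(∠BRU) = (RB² + RU² - BU²) / (2·RB·RU)
  ∠BRU = 44.81°

Step 11: From DB = √109, DR = 10, BR = 3, by the inverse law of cosines:
  cos(∠BDR) = (DB² + DR² - BR²) / (2·DB·DR)
  ∠BDR = 16.7°

Step 12: From BA = 8.89, BU = 3.57, AU = 6, by the inverse law of cosines:
  cos(∠ABU) = (BA² + BU² - AU²) / (2·BA·BU)
  ∠ABU = 28.52°

Step 13: From AB = 8.89, AU = 6, BU = 3.57, by the inverse law of cosines:
  cos(∠BAU) = (AB² + AU² - BU²) / (2·AB·AU)
  ∠BAU = 16.48°

Step 14: From DB = √109, DS = 24.6, BS = 15, by the inverse law of cosines:
  cos(∠BDS) = (DB² + DS² - BS²) / (2·DB·DS)
  ∠BDS = 17.75°

Step 15: From SB = 15, SD = 24.6, BD = √109, by the inverse law of cosines:
  cos(∠BSD) = (SB² + SD² - BD²) / (2·SB·SD)
  ∠BSD = 12.25°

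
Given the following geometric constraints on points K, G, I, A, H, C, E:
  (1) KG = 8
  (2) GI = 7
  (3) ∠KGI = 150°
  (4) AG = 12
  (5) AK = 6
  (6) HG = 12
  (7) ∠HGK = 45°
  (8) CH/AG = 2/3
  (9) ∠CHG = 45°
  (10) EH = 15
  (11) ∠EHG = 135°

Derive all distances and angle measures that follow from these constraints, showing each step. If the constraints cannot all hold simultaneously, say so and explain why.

The constraints are consistent.

From the given relations:
  CH = 2/3·AG = 2/3·12 = 8

Step 1: From KG = 8, GI = 7, and ∠KGI = 150°, by the law of cosines:
  KI² = KG² + GI² - 2·KG·GI·cos(150°) = 64 + 49 + 96.99 = 210
  KI ≈ 14.49

Step 2: From KG = 8, GH = 12, and ∠KGH = 45°, by the law of cosines:
  KH² = KG² + GH² - 2·KG·GH·cos(45°) = 64 + 144 - 135.8 = 72.24
  KH ≈ 8.5

Step 3: From GH = 12, HC = 8, and ∠GHC = 45°, by the law of cosines:
  GC² = GH² + HC² - 2·GH·HC·cos(45°) = 144 + 64 - 135.8 = 72.24
  GC ≈ 8.5

Step 4: From GH = 12, HE = 15, and ∠GHE = 135°, by the law of cosines:
  GE² = GH² + HE² - 2·GH·HE·cos(135°) = 144 + 225 + 254.6 = 623.6
  GE ≈ 24.97

Step 5: From KA = 6, KG = 8, AG = 12, by the inverse law of cosines:
  cos(∠AKG) = (KA² + KG² - AG²) / (2·KA·KG)
  ∠AKG = 117.28°

Step 6: From GA = 12, GK = 8, AK = 6, by the inverse law of cosines:
  cos(∠AGK) = (GA² + GK² - AK²) / (2·GA·GK)
  ∠AGK = 26.38°

Step 7: From AG = 12, AK = 6, GK = 8, by the inverse law of cosines:
  cos(∠GAK) = (AG² + AK² - GK²) / (2·AG·AK)
  ∠GAK = 36.34°

Step 8: From KG = 8, KH = 8.5, GH = 12, by the inverse law of cosines:
  cos(∠GKH) = (KG² + KH² - GH²) / (2·KG·KH)
  ∠GKH = 93.27°

Step 9: From KG = 8, KI = 14.49, GI = 7, by the inverse law of cosines:
  cos(∠GKI) = (KG² + KI² - GI²) / (2·KG·KI)
  ∠GKI = 13.98°

Step 10: From GC = 8.5, GH = 12, CH = 8, by the inverse law of cosines:
  cos(∠CGH) = (GC² + GH² - CH²) / (2·GC·GH)
  ∠CGH = 41.73°

Step 11: From GE = 24.97, GH = 12, EH = 15, by the inverse law of cosines:
  cos(∠EGH) = (GE² + GH² - EH²) / (2·GE·GH)
  ∠EGH = 25.14°

Step 12: From IG = 7, IK = 14.49, GK = 8, by the inverse law of cosines:
  cos(∠GIK) = (IG² + IK² - GK²) / (2·IG·IK)
  ∠GIK = 16.02°

Step 13: From HG = 12, HK = 8.5, GK = 8, by the inverse law of cosines:
  cos(∠GHK) = (HG² + HK² - GK²) / (2·HG·HK)
  ∠GHK = 41.73°

Step 14: From CG = 8.5, CH = 8, GH = 12, by the inverse law of cosines:
  cos(∠GCH) = (CG² + CH² - GH²) / (2·CG·CH)
  ∠GCH = 93.27°

Step 15: From EG = 24.97, EH = 15, GH = 12, by the inverse law of cosines:
  cos(∠GEH) = (EG² + EH² - GH²) / (2·EG·EH)
  ∠GEH = 19.86°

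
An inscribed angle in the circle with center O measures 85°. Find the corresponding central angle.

The inscribed angle theorem states that a central angle is always twice any inscribed angle that subtends the same arc.
Since the inscribed angle is 85°, the central angle = 2 × 85° = 170°.

170°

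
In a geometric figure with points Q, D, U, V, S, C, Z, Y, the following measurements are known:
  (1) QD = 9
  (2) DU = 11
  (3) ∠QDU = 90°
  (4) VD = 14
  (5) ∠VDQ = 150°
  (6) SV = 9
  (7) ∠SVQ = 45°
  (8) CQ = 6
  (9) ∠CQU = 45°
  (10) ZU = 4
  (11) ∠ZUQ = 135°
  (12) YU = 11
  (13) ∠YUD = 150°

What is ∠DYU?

Step 1: By the law of cosines on triangle YUD: YD² = 11² + 11² − 2·11·11·cos(150°) = 451.58, so YD ≈ 21.25.
Step 2: By the inverse law of cosines on triangle DYU: cos(∠DYU) = (21.25² + 11² − 11²) / (2·21.25·11) = 451.58/467.51 = 0.9659, so ∠DYU = 15°.

Therefore, the measure of angle ∠DYU = 15°.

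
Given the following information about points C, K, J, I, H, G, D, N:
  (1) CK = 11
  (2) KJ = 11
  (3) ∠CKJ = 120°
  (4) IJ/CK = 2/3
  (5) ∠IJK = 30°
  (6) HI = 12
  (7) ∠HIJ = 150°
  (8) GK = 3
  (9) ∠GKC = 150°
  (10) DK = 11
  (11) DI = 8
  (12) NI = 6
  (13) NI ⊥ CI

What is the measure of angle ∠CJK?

Step 1: By the law of cosines on triangle JKC: JC² = 11² + 11² − 2·11·11·cos(120°) = 363, so JC = 11·√3.
Step 2: By the inverse law of cosines on triangle CJK: cos(∠CJK) = ((11·√3)² + 11² − 11²) / (2·11·√3·11) = 363/419.16 = 0.866, so ∠CJK = 30°.

Therefore, the measure of angle ∠CJK = 30°.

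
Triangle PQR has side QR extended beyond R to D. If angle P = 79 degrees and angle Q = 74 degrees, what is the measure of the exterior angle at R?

Exterior angle = 79 + 74 = 153 degrees (exterior angle theorem).

153 degrees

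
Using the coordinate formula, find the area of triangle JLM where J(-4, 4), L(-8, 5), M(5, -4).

Shoelace: Area = (1/2)|-4(5--4) + -8(-4-4) + 5(4-5)| = (1/2)(23) = 23/2

23/2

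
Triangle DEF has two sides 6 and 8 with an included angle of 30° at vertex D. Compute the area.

Area = (1/2) * DE * DF * sin(D)
Area = (1/2) * 6 * 8 * sin(30°)
Area = (1/2) * 6 * 8 * 1/2
Area = 12

12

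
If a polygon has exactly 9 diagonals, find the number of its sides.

Using d = n(n - 3)/2, we solve 9 = n(n - 3)/2.
So n(n - 3) = 18.
Testing n = 6: 6 * 3 = 18 = 18. Correct.
The polygon has 6 sides.

6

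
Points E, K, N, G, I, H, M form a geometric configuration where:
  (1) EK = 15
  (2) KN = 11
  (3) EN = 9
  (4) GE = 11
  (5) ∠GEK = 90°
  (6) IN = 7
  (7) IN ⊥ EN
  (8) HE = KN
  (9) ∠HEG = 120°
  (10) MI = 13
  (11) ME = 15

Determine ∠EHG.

From the given relations: HE = KN = 11.
Step 1: By the law of cosines on triangle HEG: HG² = 11² + 11² − 2·11·11·cos(120°) = 363, so HG = 11·√3.
Step 2: By the inverse law of cosines on triangle EHG: cos(∠EHG) = (11² + (11·√3)² − 11²) / (2·11·11·√3) = 363/419.16 = 0.866, so ∠EHG = 30°.

Therefore, the measure of angle ∠EHG = 30°.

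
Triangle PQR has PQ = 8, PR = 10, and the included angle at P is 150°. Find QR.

When two sides and the included angle are known, the law of cosines gives the third side.
c^2 = a^2 + b^2 - 2ab cos(C) generalizes the Pythagorean theorem to non-right triangles.
Here: QR^2 = 64 + 100 - 160*(-sqrt(3)/2) = 80*sqrt(3) + 164
QR = 2*sqrt(20*sqrt(3) + 41)

2*sqrt(20*sqrt(3) + 41)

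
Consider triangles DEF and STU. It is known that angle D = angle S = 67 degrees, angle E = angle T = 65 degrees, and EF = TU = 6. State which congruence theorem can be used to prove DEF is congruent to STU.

The given information matches AAS: Two pairs of corresponding angles and a non-included side are equal (Angle-Angle-Side).

AAS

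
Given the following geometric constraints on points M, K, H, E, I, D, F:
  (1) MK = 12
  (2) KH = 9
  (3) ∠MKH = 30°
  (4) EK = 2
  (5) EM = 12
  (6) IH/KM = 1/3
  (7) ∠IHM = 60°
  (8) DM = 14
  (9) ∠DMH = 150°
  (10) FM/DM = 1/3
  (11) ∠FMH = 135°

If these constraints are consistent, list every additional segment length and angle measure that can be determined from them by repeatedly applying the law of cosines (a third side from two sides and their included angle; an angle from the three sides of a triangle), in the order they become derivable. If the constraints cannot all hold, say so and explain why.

The constraints are consistent. Derivable facts, in order:
After 1 step:
- MH ≈ 6.16
- ∠EKM = 85.22°
- ∠EMK = 9.56°
- ∠KEM = 85.22°
After 2 steps:
- HD ≈ 19.58
- HF ≈ 10.02
- MI ≈ 5.41
- ∠HMK = 46.94°
- ∠KHM = 103.06°
After 3 steps:
- ∠DHM = 20.95°
- ∠FHM = 19.23°
- ∠HDM = 9.05°
- ∠HFM = 25.77°
- ∠HIM = 80.21°
- ∠HMI = 39.79°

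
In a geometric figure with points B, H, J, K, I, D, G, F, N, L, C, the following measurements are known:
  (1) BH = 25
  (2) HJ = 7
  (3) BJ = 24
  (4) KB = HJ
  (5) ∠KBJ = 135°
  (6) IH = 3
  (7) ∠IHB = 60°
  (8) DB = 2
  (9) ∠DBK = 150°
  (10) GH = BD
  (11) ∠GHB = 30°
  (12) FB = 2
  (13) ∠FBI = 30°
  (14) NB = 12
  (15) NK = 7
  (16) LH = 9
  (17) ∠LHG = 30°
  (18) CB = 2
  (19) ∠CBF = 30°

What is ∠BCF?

Step 1: By the law of cosines on triangle CBF: CF² = 2² + 2² − 2·2·2·cos(30°) = 1.07, so CF ≈ 1.04.
Step 2: By the inverse law of cosines on triangle BCF: cos(∠BCF) = (2² + 1.04² − 2²) / (2·2·1.04) = 1.07/4.14 = 0.2588, so ∠BCF = 75°.

Therefore, the measure of angle ∠BCF = 75°.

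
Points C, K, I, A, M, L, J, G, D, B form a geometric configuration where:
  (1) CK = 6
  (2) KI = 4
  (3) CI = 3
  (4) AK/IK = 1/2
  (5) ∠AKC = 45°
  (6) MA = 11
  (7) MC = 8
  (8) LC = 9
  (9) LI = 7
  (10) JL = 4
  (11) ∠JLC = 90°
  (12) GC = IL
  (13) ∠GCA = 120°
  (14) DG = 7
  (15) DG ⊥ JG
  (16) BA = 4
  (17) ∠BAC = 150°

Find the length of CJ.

Step 1: By the law of cosines on triangle CLJ: CJ² = 9² + 4² − 2·9·4·cos(90°) = 97, so CJ = √97.

Therefore, the length of CJ = √97.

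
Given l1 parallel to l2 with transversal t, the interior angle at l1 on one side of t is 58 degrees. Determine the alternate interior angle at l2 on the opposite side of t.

Alternate interior angles are equal: 58 degrees.

58 degrees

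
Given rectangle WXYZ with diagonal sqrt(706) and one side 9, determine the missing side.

Using the Pythagorean theorem: d^2 = a^2 + b^2
b^2 = d^2 - a^2
b^2 = 706 - 81
b^2 = 625
b = sqrt(625) = 25

25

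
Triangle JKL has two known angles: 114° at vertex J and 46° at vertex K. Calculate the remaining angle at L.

angle L = 180 - 114 - 46 = 20 degrees.

20 degrees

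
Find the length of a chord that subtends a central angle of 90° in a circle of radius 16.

Chord length = 2r sin(θ/2)
= 2 × 16 × sin(90°/2)
= 2 × 16 × sin(45°)
= 16*sqrt(2)

16*sqrt(2)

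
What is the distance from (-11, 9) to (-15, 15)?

d = sqrt((-4)^2 + (6)^2) = sqrt(52) = 2*sqrt(13)

2*sqrt(13)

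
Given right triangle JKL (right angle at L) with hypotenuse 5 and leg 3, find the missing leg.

KL = sqrt(5^2 - 3^2) = sqrt(16) = 4

4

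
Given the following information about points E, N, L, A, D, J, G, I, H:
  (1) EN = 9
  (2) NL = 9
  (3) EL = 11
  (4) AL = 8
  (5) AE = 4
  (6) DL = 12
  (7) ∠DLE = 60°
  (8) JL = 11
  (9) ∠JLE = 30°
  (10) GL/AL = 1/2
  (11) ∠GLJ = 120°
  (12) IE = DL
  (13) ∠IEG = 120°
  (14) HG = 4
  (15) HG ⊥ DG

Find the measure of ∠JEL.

Step 1: By the law of cosines on triangle ELJ: EJ² = 11² + 11² − 2·11·11·cos(30°) = 32.42, so EJ ≈ 5.69.
Step 2: By the inverse law of cosines on triangle JEL: cos(∠JEL) = (5.69² + 11² − 11²) / (2·5.69·11) = 32.42/125.27 = 0.2588, so ∠JEL = 75°.

Therefore, the measure of angle ∠JEL = 75°.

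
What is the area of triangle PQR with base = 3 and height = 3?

Area = (1/2)(3)(3) = 9/2

9/2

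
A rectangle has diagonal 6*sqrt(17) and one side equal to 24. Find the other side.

The diagonal of a rectangle forms a right triangle with the two sides.
Rearranging the Pythagorean theorem: missing side = sqrt(d^2 - known^2).
= sqrt(612 - 576) = sqrt(36) = 6.

6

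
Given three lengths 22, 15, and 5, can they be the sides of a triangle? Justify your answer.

No.
The triangle inequality is violated: 15 + 5 = 20 ≤ 22.
These lengths cannot form a triangle.

No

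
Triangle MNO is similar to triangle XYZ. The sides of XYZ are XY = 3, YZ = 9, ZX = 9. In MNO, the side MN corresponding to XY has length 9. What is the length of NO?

Since the triangles are similar, the ratio of corresponding sides is constant.
Scale factor k = MN / XY = 9 / 3 = 3
NO = k * YZ = 3 * 9 = 27

27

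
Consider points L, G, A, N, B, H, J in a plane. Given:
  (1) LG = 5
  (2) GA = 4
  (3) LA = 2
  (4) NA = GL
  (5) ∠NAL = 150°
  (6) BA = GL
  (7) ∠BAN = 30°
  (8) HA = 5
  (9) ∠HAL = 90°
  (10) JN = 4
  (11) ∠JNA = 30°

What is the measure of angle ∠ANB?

From the given relations: NA = GL = 5; BA = GL = 5.
Step 1: By the law of cosines on triangle NAB: NB² = 5² + 5² − 2·5·5·cos(30°) = 6.7, so NB ≈ 2.59.
Step 2: By the inverse law of cosines on triangle ANB: cos(∠ANB) = (5² + 2.59² − 5²) / (2·5·2.59) = 6.7/25.88 = 0.2588, so ∠ANB = 75°.

Therefore, the measure of angle ∠ANB = 75°.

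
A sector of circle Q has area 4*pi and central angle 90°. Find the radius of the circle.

Sector area A = πr² × θ/360, so r² = 360A / (πθ).
r² = 360 × 4*pi / (π × 90)
r² = 16
r = 4

4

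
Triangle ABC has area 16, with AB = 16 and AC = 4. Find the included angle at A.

sin(C) = 2 * 16 / (16 * 4) = 1/2, so C = arcsin(1/2) = 30°.
Since sin(180° - C) = sin(C), the obtuse angle 150° gives the same area, so C = 30° or C = 150°.

30° or 150°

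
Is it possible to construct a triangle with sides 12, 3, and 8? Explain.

The longest side is 12. The other two sides sum to 3 + 8 = 11.
Since 11 ≤ 12, the two shorter sides cannot reach around to close the triangle.

No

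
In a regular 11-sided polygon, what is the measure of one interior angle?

Each interior angle of a regular n-gon is (n - 2) * 180 / n.
For n = 11: (11 - 2) * 180 / 11 = 1620/11 = 1620/11 degrees.

1620/11 degrees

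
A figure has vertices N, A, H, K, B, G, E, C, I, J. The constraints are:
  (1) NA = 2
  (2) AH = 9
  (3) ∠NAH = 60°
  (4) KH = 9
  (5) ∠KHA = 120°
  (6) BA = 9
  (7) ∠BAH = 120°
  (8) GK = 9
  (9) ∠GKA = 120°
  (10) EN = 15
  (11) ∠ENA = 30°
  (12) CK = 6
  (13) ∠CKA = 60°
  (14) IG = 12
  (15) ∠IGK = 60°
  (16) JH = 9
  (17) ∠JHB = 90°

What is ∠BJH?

Step 1: By the law of cosines on triangle BAH: BH² = 9² + 9² − 2·9·9·cos(120°) = 243, so BH = 9·√3.
Step 2: By the law of cosines on triangle JHB: JB² = 9² + (9·√3)² − 2·9·9·√3·cos(90°) = 324, so JB = 18.
Step 3: By the inverse law of cosines on triangle BJH: cos(∠BJH) = (18² + 9² − (9·√3)²) / (2·18·9) = 162/324 = 0.5, so ∠BJH = 60°.

Therefore, the measure of angle ∠BJH = 60°.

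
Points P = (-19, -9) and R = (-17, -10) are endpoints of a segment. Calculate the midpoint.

M = ((x₁ + x₂)/2, (y₁ + y₂)/2)
= ((-19 + -17)/2, (-9 + -10)/2)
= (-36/2, -19/2) = (-18, -19/2)

(-18, -19/2)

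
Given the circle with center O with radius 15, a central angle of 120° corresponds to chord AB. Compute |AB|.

Chord = 2(15) sin(60°) = 15*sqrt(3)

15*sqrt(3)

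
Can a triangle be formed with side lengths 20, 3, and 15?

The longest side is 20. The other two sides sum to 3 + 15 = 18.
Since 18 ≤ 20, the two shorter sides cannot reach around to close the triangle.

No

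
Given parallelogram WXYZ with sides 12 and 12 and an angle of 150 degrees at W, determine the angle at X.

Consecutive angles are supplementary: angle X = 180 - 150 = 30 degrees.

30 degrees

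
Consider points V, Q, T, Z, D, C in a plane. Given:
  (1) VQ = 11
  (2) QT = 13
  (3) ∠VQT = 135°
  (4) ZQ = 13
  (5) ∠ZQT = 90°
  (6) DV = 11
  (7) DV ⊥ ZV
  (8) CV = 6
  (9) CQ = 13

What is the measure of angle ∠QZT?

Step 1: By the law of cosines on triangle ZQT: ZT² = 13² + 13² − 2·13·13·cos(90°) = 338, so ZT = 13·√2.
Step 2: By the inverse law of cosines on triangle QZT: cos(∠QZT) = (13² + (13·√2)² − 13²) / (2·13·13·√2) = 338/478 = 0.7071, so ∠QZT = 45°.

Therefore, the measure of angle ∠QZT = 45°.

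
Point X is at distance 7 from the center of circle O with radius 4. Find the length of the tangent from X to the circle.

Let T be the point of tangency. Then OT ⊥ XT (radius ⊥ tangent).
In right triangle OTX: OX² = OT² + XT²
7² = 4² + XT²
XT² = 33, XT = sqrt(33)

sqrt(33)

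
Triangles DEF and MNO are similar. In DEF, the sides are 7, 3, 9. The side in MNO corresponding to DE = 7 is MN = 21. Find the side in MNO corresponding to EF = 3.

k = 21/7 = 3. NO = 3 * 3 = 9.

9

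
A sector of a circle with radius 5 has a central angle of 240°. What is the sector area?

The full circle has area πr² = π(5)² = 25*pi.
The sector covers 240° out of 360°, a fraction of 2/3.
Sector area = 25*pi × 2/3 = 50*pi/3.

50*pi/3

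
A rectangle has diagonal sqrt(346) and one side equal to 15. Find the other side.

Using the Pythagorean theorem: d^2 = a^2 + b^2
b^2 = d^2 - a^2
b^2 = 346 - 225
b^2 = 121
b = sqrt(121) = 11

11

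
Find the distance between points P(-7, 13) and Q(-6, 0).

d = sqrt((-6 - -7)^2 + (0 - 13)^2)
d = sqrt(1^2 + -13^2)
d = sqrt(1 + 169)
d = sqrt(170)

sqrt(170)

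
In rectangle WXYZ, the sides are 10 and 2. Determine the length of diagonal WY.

A rectangle's diagonal splits it into two right triangles, with the diagonal as the hypotenuse.
By the Pythagorean theorem, d^2 = 10^2 + 2^2 = 104.
Therefore d = sqrt(104) = 2*sqrt(26).

2*sqrt(26)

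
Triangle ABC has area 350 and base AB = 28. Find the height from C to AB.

Area = (1/2) * base * height
height = 2 * Area / base
height = 2 * 350 / 28
height = 700 / 28
height = 25

25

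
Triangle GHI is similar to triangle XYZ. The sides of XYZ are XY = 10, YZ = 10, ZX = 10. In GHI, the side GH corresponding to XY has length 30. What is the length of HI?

Since the triangles are similar, the ratio of corresponding sides is constant.
Scale factor k = GH / XY = 30 / 10 = 3
HI = k * YZ = 3 * 10 = 30

30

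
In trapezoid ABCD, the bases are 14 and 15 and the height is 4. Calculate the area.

A trapezoid's area equals the midsegment times the height.
The midsegment is (14 + 15) / 2 = 29/2.
Area = 29/2 * 4 = 58.

58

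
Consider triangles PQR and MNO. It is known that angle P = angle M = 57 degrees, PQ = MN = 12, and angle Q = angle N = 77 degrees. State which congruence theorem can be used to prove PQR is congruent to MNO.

The given information matches ASA: Two pairs of corresponding angles and the included side are equal (Angle-Side-Angle).

ASA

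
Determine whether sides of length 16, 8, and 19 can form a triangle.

Yes.
The triangle inequality requires that the sum of any two sides exceeds the third.
Here 8 + 16 = 24 > 19, so the condition is met.

Yes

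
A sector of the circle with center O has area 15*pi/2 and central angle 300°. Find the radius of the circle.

The sector covers 300°/360° = 5/6 of the full circle.
Full circle area = 15*pi/2 / 5/6 = 9*pi.
Since full area = πr², we get r² = 9*pi/π = 9, so r = 3.

3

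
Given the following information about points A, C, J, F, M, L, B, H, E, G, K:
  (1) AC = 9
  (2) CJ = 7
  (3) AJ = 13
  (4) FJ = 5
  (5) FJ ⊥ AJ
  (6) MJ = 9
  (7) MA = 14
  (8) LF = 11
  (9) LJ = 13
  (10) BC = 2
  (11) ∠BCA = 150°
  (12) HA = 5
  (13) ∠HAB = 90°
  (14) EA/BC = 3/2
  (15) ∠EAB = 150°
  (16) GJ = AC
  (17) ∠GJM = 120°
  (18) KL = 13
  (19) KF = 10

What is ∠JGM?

From the given relations: GJ = AC = 9.
Step 1: By the law of cosines on triangle GJM: GM² = 9² + 9² − 2·9·9·cos(120°) = 243, so GM = 9·√3.
Step 2: By the inverse law of cosines on triangle JGM: cos(∠JGM) = (9² + (9·√3)² − 9²) / (2·9·9·√3) = 243/280.59 = 0.866, so ∠JGM = 30°.

Therefore, the measure of angle ∠JGM = 30°.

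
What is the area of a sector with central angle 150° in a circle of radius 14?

Sector area = πr² × θ/360
= π × 14² × 5/12
= π × 196 × 5/12
= 245*pi/3

245*pi/3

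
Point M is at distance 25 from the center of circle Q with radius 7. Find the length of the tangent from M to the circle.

The tangent, radius, and line from the external point to the center form a right triangle.
The right angle is where the tangent meets the radius.
By the Pythagorean theorem: tangent² + 7² = 25²
tangent² = 625 - 49 = 576
tangent = 24

24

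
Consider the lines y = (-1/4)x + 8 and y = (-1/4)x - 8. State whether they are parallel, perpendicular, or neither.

Slope of line 1: m1 = -1/4
Slope of line 2: m2 = -1/4
Since m1 = m2 = -1/4, the lines are parallel.

Parallel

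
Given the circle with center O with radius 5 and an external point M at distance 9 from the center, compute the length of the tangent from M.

The tangent, radius, and line from the external point to the center form a right triangle.
The right angle is where the tangent meets the radius.
By the Pythagorean theorem: tangent² + 5² = 9²
tangent² = 81 - 25 = 56
tangent = 2*sqrt(14)

2*sqrt(14)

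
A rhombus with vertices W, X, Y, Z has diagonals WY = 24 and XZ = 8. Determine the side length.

Half-diagonals are 12 and 4. side = sqrt(12^2 + 4^2) = sqrt(160) = 4*sqrt(10)

4*sqrt(10)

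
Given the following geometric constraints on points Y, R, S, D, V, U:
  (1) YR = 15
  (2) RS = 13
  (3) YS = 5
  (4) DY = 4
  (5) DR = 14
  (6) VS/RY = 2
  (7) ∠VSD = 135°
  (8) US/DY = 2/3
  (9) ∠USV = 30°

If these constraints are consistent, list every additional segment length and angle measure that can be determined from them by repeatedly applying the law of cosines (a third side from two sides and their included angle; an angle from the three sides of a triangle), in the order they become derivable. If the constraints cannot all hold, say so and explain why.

The constraints are consistent. Derivable facts, in order:
After 1 step:
- VU ≈ 27.72
- ∠DRY = 15.36°
- ∠DYR = 67.98°
- ∠RDY = 96.67°
- ∠RSY = 103.8°
- ∠RYS = 57.32°
- ∠SRY = 18.89°
After 2 steps:
- ∠SUV = 147.24°
- ∠SVU = 2.76°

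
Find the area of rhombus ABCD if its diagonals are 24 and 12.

The diagonals of a rhombus divide it into four right triangles.
Each triangle has legs 24/ 2 = 12 and 12/2 = 6, so each has area (1/2)*12*6 = 36.
Four such triangles give total area = (d1 * d2) / 2 = 144.

144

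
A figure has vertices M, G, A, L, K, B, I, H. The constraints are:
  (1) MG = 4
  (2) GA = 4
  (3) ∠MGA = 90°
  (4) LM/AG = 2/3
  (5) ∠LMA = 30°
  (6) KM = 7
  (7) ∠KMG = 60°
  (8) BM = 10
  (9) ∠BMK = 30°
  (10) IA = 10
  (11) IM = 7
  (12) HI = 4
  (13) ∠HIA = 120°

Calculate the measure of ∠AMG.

Step 1: By the law of cosines on triangle MGA: MA² = 4² + 4² − 2·4·4·cos(90°) = 32, so MA = 4·√2.
Step 2: By the inverse law of cosines on triangle AMG: cos(∠AMG) = ((4·√2)² + 4² − 4²) / (2·4·√2·4) = 32/45.25 = 0.7071, so ∠AMG = 45°.

Therefore, the measure of angle ∠AMG = 45°.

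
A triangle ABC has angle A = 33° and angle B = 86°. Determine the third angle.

Let angle C = x. Then 33 + 86 + x = 180.
x = 180 - 119 = 61 degrees.

61 degrees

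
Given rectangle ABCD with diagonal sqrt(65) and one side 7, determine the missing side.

b = sqrt(d^2 - a^2) = sqrt(65 - 49) = sqrt(16) = 4

4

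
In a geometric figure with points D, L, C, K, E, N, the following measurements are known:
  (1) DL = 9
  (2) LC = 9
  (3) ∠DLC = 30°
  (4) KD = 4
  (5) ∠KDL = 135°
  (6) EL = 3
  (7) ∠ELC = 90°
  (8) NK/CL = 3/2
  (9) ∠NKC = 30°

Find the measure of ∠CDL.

Step 1: By the law of cosines on triangle DLC: DC² = 9² + 9² − 2·9·9·cos(30°) = 21.7, so DC ≈ 4.66.
Step 2: By the inverse law of cosines on triangle CDL: cos(∠CDL) = (4.66² + 9² − 9²) / (2·4.66·9) = 21.7/83.86 = 0.2588, so ∠CDL = 75°.

Therefore, the measure of angle ∠CDL = 75°.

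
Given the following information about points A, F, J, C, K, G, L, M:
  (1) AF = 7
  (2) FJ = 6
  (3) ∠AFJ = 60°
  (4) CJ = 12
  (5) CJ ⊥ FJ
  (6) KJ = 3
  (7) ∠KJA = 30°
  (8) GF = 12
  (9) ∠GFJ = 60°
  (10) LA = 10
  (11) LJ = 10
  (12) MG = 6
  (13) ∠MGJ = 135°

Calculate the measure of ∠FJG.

Step 1: By the law of cosines on triangle JFG: JG² = 6² + 12² − 2·6·12·cos(60°) = 108, so JG = 6·√3.
Step 2: By the inverse law of cosines on triangle FJG: cos(∠FJG) = (6² + (6·√3)² − 12²) / (2·6·6·√3) = 0/124.71 = 0, so ∠FJG = 90°.

Therefore, the measure of angle ∠FJG = 90°.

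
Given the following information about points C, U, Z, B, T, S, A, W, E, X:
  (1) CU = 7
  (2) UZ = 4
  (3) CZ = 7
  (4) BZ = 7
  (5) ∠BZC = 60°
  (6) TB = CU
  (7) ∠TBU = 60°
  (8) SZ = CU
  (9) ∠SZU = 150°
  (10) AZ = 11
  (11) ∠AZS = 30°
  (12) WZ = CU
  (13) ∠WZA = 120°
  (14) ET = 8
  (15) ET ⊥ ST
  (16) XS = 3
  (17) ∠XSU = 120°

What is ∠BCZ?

Step 1: By the law of cosines on triangle CZB: CB² = 7² + 7² − 2·7·7·cos(60°) = 49, so CB = 7.
Step 2: By the inverse law of cosines on triangle BCZ: cos(∠BCZ) = (7² + 7² − 7²) / (2·7·7) = 49/98 = 0.5, so ∠BCZ = 60°.

Therefore, the measure of angle ∠BCZ = 60°.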